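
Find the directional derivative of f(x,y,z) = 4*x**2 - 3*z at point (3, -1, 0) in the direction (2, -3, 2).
42*sqrt(17)/17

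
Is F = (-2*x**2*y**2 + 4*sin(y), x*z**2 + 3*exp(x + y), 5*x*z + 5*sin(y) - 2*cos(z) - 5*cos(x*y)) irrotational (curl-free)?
No, ∇×F = (-2*x*z + 5*x*sin(x*y) + 5*cos(y), -5*y*sin(x*y) - 5*z, 4*x**2*y + z**2 + 3*exp(x + y) - 4*cos(y))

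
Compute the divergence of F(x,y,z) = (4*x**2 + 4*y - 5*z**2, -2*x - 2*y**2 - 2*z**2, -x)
8*x - 4*y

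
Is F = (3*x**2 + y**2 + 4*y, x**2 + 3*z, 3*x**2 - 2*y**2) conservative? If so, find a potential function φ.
No, ∇×F = (-4*y - 3, -6*x, 2*x - 2*y - 4) ≠ 0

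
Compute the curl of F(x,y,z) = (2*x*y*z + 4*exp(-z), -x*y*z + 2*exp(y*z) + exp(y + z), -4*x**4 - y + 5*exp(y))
(x*y - 2*y*exp(y*z) + 5*exp(y) - exp(y + z) - 1, 16*x**3 + 2*x*y - 4*exp(-z), z*(-2*x - y))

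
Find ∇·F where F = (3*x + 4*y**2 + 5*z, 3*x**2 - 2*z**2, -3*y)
3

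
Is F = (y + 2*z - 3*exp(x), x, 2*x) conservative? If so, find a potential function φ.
Yes, F is conservative. φ = x*y + 2*x*z - 3*exp(x)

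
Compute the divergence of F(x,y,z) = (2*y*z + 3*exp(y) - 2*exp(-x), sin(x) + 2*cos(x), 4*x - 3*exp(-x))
2*exp(-x)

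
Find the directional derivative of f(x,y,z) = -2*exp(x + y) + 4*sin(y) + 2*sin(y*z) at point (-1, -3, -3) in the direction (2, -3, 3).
sqrt(22)*(1 - 6*exp(4)*cos(3))*exp(-4)/11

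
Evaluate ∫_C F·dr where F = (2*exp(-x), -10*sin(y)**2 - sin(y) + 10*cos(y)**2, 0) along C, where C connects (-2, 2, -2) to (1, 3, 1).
5*sin(6) + cos(3) - 2*exp(-1) - cos(2) - 5*sin(4) + 2*exp(2)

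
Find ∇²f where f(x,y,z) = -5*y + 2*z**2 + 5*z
4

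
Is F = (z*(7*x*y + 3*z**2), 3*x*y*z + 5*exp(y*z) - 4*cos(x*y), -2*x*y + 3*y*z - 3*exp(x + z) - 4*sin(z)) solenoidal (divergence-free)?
No, ∇·F = 3*x*z + 4*x*sin(x*y) + 7*y*z + 3*y + 5*z*exp(y*z) - 3*exp(x + z) - 4*cos(z)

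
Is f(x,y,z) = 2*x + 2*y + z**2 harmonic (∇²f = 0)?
No, ∇²f = 2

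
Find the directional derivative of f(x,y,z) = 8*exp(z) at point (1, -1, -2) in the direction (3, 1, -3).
-24*sqrt(19)*exp(-2)/19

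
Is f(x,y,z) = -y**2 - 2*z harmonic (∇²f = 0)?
No, ∇²f = -2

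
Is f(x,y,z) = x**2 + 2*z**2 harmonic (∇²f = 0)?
No, ∇²f = 6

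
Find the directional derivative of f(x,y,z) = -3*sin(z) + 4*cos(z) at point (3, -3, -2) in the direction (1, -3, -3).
3*sqrt(19)*(-4*sin(2) + 3*cos(2))/19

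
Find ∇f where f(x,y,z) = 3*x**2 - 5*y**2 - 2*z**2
(6*x, -10*y, -4*z)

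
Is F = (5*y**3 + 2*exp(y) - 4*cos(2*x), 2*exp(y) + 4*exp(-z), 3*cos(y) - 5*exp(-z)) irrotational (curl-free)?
No, ∇×F = (-3*sin(y) + 4*exp(-z), 0, -15*y**2 - 2*exp(y))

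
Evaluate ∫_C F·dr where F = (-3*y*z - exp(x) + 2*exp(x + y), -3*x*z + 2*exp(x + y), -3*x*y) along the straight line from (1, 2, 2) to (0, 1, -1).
-2*exp(3) + 3*E + 11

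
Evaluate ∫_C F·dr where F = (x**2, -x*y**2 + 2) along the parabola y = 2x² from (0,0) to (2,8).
-5752/21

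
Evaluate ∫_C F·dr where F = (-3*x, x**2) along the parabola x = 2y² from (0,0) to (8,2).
-352/5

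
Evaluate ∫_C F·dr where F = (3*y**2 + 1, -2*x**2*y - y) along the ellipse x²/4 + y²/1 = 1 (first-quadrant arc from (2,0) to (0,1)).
-17/2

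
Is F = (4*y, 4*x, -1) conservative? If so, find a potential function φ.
Yes, F is conservative. φ = 4*x*y - z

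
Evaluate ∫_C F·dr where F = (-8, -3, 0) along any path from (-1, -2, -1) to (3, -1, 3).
-35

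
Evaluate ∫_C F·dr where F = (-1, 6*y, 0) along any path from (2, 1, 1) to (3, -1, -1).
-1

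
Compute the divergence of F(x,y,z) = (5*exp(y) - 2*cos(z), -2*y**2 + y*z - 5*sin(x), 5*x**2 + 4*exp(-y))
-4*y + z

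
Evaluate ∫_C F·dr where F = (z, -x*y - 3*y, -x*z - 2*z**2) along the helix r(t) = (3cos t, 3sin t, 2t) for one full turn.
-128*pi**3/3 + 12*pi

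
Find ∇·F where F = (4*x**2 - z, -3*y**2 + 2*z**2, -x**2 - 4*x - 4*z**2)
8*x - 6*y - 8*z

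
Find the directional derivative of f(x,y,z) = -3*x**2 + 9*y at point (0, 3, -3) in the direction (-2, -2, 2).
-3*sqrt(3)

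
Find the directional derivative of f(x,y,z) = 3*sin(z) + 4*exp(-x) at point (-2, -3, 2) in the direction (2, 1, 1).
sqrt(6)*(-8*exp(2) + 3*cos(2))/6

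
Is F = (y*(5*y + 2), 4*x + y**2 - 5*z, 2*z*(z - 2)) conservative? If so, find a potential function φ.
No, ∇×F = (5, 0, 2 - 10*y) ≠ 0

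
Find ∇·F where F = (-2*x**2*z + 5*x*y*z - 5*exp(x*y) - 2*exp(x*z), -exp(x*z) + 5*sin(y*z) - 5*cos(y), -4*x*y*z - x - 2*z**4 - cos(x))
-4*x*y - 4*x*z + 5*y*z - 5*y*exp(x*y) - 8*z**3 - 2*z*exp(x*z) + 5*z*cos(y*z) + 5*sin(y)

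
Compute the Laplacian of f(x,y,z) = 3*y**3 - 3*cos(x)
18*y + 3*cos(x)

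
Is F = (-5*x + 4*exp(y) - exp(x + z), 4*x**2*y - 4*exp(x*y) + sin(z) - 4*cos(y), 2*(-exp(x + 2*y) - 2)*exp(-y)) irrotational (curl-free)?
No, ∇×F = (-2*exp(x + y) - cos(z) + 4*exp(-y), (2*exp(y) - exp(z))*exp(x), 8*x*y - 4*y*exp(x*y) - 4*exp(y))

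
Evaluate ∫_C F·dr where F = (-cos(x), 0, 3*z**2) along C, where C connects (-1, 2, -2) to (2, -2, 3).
-sin(2) - sin(1) + 35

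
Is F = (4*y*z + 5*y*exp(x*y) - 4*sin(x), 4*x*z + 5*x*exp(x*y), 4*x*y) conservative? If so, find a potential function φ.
Yes, F is conservative. φ = 4*x*y*z + 5*exp(x*y) + 4*cos(x)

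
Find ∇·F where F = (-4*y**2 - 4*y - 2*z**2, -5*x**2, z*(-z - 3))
-2*z - 3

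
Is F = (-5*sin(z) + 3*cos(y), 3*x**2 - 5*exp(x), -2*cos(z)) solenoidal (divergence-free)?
No, ∇·F = 2*sin(z)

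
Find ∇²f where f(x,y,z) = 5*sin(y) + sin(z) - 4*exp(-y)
-5*sin(y) - sin(z) - 4*exp(-y)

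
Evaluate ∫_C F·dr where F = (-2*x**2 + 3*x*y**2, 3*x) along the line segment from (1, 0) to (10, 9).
20529/4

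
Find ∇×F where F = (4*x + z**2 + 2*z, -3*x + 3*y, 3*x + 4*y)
(4, 2*z - 1, -3)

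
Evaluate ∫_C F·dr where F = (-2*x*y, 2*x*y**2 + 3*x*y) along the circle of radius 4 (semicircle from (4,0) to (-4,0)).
128 + 64*pi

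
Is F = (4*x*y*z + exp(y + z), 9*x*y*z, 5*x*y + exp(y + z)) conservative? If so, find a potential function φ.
No, ∇×F = (-9*x*y + 5*x + exp(y + z), 4*x*y - 5*y + exp(y + z), -4*x*z + 9*y*z - exp(y + z)) ≠ 0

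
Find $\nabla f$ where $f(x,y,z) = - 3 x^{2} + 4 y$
(-6*x, 4, 0)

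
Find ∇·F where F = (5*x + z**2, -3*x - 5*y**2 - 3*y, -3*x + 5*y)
2 - 10*y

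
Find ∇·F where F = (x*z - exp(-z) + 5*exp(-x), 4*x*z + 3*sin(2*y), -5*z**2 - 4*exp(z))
-9*z - 4*exp(z) + 6*cos(2*y) - 5*exp(-x)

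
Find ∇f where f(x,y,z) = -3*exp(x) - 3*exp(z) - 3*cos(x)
(-3*exp(x) + 3*sin(x), 0, -3*exp(z))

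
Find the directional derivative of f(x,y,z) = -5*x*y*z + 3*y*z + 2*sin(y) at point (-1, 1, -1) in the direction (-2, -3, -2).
-2*sqrt(17)*(1 + 3*cos(1))/17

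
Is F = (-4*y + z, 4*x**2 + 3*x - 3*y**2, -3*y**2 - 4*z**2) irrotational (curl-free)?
No, ∇×F = (-6*y, 1, 8*x + 7)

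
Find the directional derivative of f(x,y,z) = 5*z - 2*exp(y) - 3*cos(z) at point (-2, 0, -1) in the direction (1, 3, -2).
sqrt(14)*(-8 + 3*sin(1))/7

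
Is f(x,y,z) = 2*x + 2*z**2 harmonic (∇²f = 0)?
No, ∇²f = 4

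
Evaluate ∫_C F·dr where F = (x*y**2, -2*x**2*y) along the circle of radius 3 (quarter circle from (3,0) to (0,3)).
-243/4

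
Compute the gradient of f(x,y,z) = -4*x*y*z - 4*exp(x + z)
(-4*y*z - 4*exp(x + z), -4*x*z, -4*x*y - 4*exp(x + z))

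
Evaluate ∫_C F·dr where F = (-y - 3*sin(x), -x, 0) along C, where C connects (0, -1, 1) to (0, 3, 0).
0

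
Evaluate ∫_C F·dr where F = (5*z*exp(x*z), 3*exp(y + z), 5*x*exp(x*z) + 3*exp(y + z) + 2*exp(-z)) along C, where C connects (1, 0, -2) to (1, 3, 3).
(-8*E - 2 + (2 + 5*E + 3*exp(4))*exp(5))*exp(-3)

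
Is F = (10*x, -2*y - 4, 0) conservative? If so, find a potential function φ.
Yes, F is conservative. φ = 5*x**2 - y**2 - 4*y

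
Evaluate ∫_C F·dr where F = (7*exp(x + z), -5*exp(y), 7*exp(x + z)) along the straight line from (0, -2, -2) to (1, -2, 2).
-(7 - 7*exp(5))*exp(-2)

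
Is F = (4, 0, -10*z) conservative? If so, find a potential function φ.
Yes, F is conservative. φ = 4*x - 5*z**2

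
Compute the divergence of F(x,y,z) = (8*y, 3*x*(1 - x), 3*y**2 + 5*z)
5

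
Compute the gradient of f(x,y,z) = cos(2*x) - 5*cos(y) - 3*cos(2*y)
(-2*sin(2*x), (12*cos(y) + 5)*sin(y), 0)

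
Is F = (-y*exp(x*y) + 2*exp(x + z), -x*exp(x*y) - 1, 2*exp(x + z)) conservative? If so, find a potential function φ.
Yes, F is conservative. φ = -y - exp(x*y) + 2*exp(x + z)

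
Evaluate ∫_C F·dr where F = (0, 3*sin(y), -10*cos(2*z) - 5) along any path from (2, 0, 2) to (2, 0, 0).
5*sin(4) + 10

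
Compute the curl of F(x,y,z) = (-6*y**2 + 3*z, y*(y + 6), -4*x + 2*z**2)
(0, 7, 12*y)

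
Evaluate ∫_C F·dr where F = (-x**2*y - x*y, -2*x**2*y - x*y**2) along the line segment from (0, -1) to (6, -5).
142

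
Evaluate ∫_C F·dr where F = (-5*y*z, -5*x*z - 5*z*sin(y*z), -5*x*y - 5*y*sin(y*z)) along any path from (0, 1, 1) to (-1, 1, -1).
-5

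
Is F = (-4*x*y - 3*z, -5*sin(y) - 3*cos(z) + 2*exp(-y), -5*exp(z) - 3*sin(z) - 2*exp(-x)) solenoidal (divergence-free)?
No, ∇·F = -4*y - 5*exp(z) - 5*cos(y) - 3*cos(z) - 2*exp(-y)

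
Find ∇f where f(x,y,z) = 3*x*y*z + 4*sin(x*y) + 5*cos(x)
(3*y*z + 4*y*cos(x*y) - 5*sin(x), x*(3*z + 4*cos(x*y)), 3*x*y)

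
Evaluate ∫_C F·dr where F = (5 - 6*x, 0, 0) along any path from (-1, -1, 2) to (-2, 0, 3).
-14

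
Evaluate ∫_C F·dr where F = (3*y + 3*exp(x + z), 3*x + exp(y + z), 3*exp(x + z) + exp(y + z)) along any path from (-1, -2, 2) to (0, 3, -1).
-6*sinh(1) - 7 + sinh(2) + cosh(2)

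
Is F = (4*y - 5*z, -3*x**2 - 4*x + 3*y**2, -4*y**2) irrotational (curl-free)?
No, ∇×F = (-8*y, -5, -6*x - 8)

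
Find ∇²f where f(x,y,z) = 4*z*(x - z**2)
-24*z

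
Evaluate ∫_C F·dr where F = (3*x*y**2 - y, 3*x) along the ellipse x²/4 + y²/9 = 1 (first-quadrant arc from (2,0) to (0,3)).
-27 + 6*pi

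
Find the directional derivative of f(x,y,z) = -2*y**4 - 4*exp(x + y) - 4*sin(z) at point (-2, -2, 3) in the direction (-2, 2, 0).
32*sqrt(2)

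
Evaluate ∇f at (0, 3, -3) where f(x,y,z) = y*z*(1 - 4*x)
(36, -3, 3)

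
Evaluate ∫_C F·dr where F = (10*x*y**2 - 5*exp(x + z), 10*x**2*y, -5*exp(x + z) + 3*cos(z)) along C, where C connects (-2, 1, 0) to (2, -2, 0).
60 - 10*sinh(2)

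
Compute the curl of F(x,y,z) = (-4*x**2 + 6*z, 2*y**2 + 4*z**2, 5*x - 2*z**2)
(-8*z, 1, 0)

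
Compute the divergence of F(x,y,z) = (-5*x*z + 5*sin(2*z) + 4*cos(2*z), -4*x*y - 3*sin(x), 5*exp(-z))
-4*x - 5*z - 5*exp(-z)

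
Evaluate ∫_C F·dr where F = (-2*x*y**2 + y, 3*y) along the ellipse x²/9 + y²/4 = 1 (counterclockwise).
-6*pi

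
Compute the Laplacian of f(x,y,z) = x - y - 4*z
0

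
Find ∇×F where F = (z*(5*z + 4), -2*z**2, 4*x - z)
(4*z, 10*z, 0)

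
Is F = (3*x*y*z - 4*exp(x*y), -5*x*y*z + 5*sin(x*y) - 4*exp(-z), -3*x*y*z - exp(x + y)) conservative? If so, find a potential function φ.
No, ∇×F = (5*x*y - 3*x*z - exp(x + y) - 4*exp(-z), 3*x*y + 3*y*z + exp(x + y), -3*x*z + 4*x*exp(x*y) - 5*y*z + 5*y*cos(x*y)) ≠ 0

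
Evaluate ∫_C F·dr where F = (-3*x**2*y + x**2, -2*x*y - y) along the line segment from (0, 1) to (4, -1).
152/3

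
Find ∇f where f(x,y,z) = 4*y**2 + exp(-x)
(-exp(-x), 8*y, 0)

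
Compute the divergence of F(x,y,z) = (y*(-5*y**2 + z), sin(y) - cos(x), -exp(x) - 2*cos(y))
cos(y)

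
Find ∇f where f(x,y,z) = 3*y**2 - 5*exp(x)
(-5*exp(x), 6*y, 0)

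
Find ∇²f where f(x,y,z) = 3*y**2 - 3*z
6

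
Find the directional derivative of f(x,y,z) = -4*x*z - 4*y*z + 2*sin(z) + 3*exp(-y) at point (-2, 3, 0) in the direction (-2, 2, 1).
-2/3 - 2*exp(-3)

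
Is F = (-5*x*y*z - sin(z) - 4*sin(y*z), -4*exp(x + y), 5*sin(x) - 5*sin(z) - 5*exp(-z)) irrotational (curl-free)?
No, ∇×F = (0, -5*x*y - 4*y*cos(y*z) - 5*cos(x) - cos(z), 5*x*z + 4*z*cos(y*z) - 4*exp(x + y))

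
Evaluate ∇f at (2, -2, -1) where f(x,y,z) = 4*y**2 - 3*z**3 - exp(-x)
(exp(-2), -16, -9)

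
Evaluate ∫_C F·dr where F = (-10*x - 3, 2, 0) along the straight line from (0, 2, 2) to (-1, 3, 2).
0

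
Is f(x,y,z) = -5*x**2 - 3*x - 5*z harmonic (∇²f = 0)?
No, ∇²f = -10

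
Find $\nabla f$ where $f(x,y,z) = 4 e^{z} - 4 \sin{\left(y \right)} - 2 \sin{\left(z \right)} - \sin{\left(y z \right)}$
(0, -z*cos(y*z) - 4*cos(y), -y*cos(y*z) + 4*exp(z) - 2*cos(z))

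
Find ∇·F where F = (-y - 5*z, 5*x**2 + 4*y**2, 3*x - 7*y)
8*y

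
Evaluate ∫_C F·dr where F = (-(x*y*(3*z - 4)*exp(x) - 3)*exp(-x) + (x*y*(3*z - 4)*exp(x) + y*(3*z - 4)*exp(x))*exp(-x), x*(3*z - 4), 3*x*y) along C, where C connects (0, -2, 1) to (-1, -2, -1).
-11 - 3*E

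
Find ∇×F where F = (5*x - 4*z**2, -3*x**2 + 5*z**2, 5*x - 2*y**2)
(-4*y - 10*z, -8*z - 5, -6*x)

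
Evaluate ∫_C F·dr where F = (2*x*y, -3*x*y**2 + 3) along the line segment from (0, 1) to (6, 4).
-279/2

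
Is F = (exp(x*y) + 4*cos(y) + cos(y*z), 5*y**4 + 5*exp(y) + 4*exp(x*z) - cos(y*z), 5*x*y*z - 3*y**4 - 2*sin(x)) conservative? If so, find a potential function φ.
No, ∇×F = (5*x*z - 4*x*exp(x*z) - 12*y**3 - y*sin(y*z), -5*y*z - y*sin(y*z) + 2*cos(x), -x*exp(x*y) + 4*z*exp(x*z) + z*sin(y*z) + 4*sin(y)) ≠ 0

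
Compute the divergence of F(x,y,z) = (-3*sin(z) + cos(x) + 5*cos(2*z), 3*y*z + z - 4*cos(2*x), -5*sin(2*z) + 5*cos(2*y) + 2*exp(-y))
3*z - sin(x) - 10*cos(2*z)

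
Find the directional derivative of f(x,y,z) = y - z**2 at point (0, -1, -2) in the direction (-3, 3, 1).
7*sqrt(19)/19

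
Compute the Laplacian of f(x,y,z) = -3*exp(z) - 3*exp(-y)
-3*exp(z) - 3*exp(-y)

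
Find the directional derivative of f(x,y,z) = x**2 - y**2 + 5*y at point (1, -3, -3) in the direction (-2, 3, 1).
29*sqrt(14)/14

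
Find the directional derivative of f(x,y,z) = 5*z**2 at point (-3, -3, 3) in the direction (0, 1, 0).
0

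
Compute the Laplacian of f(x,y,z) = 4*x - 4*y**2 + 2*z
-8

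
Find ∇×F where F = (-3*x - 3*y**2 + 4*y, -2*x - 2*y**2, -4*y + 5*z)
(-4, 0, 6*y - 6)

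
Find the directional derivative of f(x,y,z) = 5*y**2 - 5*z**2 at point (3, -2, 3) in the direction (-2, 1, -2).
40/3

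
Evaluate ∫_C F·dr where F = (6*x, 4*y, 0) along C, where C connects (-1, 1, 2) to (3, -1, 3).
24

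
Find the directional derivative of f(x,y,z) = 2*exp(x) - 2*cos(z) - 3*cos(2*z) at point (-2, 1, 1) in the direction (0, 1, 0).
0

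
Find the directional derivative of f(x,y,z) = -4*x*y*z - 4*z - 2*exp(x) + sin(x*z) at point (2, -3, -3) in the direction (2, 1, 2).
-4*exp(2)/3 - 8/3 - 2*cos(6)/3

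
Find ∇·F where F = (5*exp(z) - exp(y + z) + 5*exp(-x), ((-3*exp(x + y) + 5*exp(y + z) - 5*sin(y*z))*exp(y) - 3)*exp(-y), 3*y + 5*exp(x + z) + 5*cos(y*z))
-5*y*sin(y*z) - 5*z*cos(y*z) - 3*exp(x + y) + 5*exp(x + z) + 5*exp(y + z) + 3*exp(-y) - 5*exp(-x)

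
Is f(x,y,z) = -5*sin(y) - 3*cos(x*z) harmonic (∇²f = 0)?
No, ∇²f = 3*x**2*cos(x*z) + 3*z**2*cos(x*z) + 5*sin(y)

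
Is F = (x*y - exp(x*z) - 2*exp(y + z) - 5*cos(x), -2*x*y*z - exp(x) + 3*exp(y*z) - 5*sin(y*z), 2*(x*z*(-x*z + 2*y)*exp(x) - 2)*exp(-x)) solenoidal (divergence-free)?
No, ∇·F = -4*x**2*z + 4*x*y - 2*x*z + y - z*exp(x*z) + 3*z*exp(y*z) - 5*z*cos(y*z) + 5*sin(x)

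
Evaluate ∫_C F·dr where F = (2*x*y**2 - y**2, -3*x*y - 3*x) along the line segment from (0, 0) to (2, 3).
-15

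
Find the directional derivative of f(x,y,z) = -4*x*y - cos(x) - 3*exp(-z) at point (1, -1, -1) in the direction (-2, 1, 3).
sqrt(14)*(-12 - 2*sin(1) + 9*E)/14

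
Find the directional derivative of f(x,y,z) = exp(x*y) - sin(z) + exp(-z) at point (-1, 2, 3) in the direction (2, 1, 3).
3*sqrt(14)*(-1 + E - exp(3)*cos(3))*exp(-3)/14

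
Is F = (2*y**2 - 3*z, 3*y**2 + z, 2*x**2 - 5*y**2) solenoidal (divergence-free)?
No, ∇·F = 6*y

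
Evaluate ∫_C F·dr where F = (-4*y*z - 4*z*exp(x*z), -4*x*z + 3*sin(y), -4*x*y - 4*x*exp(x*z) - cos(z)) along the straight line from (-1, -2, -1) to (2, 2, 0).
-12 - sin(1) + 4*E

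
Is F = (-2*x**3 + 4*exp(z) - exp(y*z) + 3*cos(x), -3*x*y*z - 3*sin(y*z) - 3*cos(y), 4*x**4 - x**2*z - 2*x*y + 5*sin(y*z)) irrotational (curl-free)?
No, ∇×F = (3*x*y - 2*x + 3*y*cos(y*z) + 5*z*cos(y*z), -16*x**3 + 2*x*z - y*exp(y*z) + 2*y + 4*exp(z), z*(-3*y + exp(y*z)))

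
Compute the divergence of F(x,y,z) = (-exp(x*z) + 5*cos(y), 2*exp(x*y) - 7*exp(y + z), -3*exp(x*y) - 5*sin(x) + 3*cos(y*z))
2*x*exp(x*y) - 3*y*sin(y*z) - z*exp(x*z) - 7*exp(y + z)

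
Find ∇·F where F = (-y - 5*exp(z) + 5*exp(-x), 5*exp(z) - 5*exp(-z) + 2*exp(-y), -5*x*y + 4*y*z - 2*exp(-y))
4*y - 2*exp(-y) - 5*exp(-x)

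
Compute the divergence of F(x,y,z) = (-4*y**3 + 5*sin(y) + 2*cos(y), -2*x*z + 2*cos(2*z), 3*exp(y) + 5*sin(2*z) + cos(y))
10*cos(2*z)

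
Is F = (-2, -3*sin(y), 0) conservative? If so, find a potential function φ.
Yes, F is conservative. φ = -2*x + 3*cos(y)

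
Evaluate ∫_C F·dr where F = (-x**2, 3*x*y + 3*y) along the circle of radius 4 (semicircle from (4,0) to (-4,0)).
512/3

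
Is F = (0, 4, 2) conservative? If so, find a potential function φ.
Yes, F is conservative. φ = 4*y + 2*z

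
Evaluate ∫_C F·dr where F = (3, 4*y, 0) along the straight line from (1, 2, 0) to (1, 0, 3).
-8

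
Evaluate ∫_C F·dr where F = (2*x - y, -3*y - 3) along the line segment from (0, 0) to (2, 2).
-10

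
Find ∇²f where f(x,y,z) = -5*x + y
0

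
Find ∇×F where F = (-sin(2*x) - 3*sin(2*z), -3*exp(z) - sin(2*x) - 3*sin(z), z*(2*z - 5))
(3*exp(z) + 3*cos(z), -6*cos(2*z), -2*cos(2*x))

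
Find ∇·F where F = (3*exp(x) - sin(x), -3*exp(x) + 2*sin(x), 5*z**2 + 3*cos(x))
10*z + 3*exp(x) - cos(x)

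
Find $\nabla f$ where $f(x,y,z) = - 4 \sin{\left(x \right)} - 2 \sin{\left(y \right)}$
(-4*cos(x), -2*cos(y), 0)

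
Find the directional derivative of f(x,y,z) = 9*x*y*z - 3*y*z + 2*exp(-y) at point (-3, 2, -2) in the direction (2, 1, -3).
sqrt(14)*(-1 + 84*exp(2))*exp(-2)/7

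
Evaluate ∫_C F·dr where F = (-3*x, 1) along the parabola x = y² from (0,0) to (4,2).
-22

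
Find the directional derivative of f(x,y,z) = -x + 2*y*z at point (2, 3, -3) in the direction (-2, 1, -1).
-5*sqrt(6)/3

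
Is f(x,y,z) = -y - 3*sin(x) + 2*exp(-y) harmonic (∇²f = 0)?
No, ∇²f = 3*sin(x) + 2*exp(-y)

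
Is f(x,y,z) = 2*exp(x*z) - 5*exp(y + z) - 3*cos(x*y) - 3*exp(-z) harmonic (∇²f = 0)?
No, ∇²f = 2*x**2*exp(x*z) + 3*x**2*cos(x*y) + 3*y**2*cos(x*y) + 2*z**2*exp(x*z) - 10*exp(y + z) - 3*exp(-z)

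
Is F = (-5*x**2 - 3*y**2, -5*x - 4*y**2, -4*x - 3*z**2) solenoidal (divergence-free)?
No, ∇·F = -10*x - 8*y - 6*z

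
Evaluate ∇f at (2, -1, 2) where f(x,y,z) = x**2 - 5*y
(4, -5, 0)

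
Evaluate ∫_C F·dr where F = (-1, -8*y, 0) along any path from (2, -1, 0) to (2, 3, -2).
-32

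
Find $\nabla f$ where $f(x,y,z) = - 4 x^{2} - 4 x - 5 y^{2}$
(-8*x - 4, -10*y, 0)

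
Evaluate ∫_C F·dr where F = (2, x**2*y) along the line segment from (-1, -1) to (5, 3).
72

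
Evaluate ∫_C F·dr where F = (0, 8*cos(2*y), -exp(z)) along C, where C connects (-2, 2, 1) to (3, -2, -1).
-exp(-1) + E - 8*sin(4)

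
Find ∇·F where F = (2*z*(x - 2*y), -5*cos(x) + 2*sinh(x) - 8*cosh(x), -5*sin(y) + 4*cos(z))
2*z - 4*sin(z)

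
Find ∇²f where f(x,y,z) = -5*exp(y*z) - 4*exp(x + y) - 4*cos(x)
-5*y**2*exp(y*z) - 5*z**2*exp(y*z) - 8*exp(x + y) + 4*cos(x)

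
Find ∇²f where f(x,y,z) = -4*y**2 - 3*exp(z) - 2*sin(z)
-3*exp(z) + 2*sin(z) - 8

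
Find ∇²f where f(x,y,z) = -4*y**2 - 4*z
-8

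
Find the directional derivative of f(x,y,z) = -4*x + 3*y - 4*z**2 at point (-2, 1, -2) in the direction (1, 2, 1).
3*sqrt(6)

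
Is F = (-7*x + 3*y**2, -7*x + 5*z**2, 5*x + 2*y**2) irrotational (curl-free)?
No, ∇×F = (4*y - 10*z, -5, -6*y - 7)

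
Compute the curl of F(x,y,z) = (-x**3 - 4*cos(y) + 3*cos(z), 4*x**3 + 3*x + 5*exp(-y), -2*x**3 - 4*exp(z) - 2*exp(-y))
(2*exp(-y), 6*x**2 - 3*sin(z), 12*x**2 - 4*sin(y) + 3)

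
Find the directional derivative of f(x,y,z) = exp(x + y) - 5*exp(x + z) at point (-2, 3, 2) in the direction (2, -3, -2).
-sqrt(17)*E/17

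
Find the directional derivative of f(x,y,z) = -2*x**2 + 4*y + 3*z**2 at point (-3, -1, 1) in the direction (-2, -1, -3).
-23*sqrt(14)/7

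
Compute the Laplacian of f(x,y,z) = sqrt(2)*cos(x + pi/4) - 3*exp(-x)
-sqrt(2)*cos(x + pi/4) - 3*exp(-x)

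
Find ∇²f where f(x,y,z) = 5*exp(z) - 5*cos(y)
5*exp(z) + 5*cos(y)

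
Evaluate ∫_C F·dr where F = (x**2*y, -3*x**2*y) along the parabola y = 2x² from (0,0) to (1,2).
-18/5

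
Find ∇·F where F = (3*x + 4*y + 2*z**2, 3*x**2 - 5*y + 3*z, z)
-1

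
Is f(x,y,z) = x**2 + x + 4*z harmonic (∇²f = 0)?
No, ∇²f = 2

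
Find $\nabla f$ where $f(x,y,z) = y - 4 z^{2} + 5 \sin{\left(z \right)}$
(0, 1, -8*z + 5*cos(z))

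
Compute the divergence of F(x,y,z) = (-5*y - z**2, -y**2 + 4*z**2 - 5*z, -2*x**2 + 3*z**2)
-2*y + 6*z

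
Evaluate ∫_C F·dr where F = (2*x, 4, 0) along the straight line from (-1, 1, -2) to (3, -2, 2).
-4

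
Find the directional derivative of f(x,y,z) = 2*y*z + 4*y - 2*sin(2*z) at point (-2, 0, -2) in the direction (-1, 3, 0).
0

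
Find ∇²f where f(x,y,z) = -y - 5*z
0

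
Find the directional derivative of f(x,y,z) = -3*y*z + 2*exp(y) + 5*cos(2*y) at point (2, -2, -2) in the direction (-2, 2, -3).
2*sqrt(17)*(10*exp(2)*sin(4) - 3*exp(2) + 2)*exp(-2)/17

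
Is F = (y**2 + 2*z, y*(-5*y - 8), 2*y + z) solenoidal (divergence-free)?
No, ∇·F = -10*y - 7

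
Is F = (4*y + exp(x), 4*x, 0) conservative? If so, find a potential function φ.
Yes, F is conservative. φ = 4*x*y + exp(x)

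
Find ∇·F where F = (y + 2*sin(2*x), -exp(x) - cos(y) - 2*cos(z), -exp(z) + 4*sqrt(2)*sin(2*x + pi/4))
-exp(z) + sin(y) + 4*cos(2*x)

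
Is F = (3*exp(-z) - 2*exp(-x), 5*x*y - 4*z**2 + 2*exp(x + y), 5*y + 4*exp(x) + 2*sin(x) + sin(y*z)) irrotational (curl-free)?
No, ∇×F = (z*cos(y*z) + 8*z + 5, -4*exp(x) - 2*cos(x) - 3*exp(-z), 5*y + 2*exp(x + y))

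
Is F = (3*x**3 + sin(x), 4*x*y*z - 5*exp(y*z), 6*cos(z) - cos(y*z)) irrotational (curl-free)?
No, ∇×F = (-4*x*y + 5*y*exp(y*z) + z*sin(y*z), 0, 4*y*z)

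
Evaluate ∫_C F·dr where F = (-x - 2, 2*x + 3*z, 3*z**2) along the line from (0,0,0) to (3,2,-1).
-17/2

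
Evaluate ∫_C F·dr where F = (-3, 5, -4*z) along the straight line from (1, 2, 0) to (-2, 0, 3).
-19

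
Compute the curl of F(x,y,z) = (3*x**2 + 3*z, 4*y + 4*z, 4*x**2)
(-4, 3 - 8*x, 0)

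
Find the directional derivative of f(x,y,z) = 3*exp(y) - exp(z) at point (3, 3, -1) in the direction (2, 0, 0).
0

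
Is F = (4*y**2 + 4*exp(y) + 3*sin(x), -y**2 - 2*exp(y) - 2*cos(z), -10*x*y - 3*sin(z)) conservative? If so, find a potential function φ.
No, ∇×F = (-10*x - 2*sin(z), 10*y, -8*y - 4*exp(y)) ≠ 0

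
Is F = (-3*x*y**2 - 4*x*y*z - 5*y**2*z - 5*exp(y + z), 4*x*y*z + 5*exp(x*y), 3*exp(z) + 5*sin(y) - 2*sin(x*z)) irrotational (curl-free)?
No, ∇×F = (-4*x*y + 5*cos(y), -4*x*y - 5*y**2 + 2*z*cos(x*z) - 5*exp(y + z), 6*x*y + 4*x*z + 14*y*z + 5*y*exp(x*y) + 5*exp(y + z))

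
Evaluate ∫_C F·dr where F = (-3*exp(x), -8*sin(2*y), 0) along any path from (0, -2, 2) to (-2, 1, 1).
4*cos(2) - 3*exp(-2) - 4*cos(4) + 3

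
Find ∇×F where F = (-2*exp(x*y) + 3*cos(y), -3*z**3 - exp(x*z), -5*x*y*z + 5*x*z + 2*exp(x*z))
(-5*x*z + x*exp(x*z) + 9*z**2, z*(5*y - 2*exp(x*z) - 5), 2*x*exp(x*y) - z*exp(x*z) + 3*sin(y))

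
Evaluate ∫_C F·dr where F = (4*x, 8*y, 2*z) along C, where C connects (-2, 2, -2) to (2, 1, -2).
-12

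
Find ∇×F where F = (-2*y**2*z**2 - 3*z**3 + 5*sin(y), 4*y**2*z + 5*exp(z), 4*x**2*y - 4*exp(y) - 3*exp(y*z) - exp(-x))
(4*x**2 - 4*y**2 - 3*z*exp(y*z) - 4*exp(y) - 5*exp(z), -8*x*y - 4*y**2*z - 9*z**2 - exp(-x), 4*y*z**2 - 5*cos(y))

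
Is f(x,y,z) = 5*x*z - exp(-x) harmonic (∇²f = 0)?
No, ∇²f = -exp(-x)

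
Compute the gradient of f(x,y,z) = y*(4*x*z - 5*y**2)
(4*y*z, 4*x*z - 15*y**2, 4*x*y)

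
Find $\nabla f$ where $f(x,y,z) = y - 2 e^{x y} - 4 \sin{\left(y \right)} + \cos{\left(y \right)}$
(-2*y*exp(x*y), -2*x*exp(x*y) - sin(y) - 4*cos(y) + 1, 0)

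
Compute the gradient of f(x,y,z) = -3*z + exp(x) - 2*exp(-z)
(exp(x), 0, -3 + 2*exp(-z))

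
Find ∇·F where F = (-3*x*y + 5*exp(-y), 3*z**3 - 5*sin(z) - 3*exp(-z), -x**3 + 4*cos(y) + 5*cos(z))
-3*y - 5*sin(z)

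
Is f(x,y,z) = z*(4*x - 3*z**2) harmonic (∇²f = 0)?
No, ∇²f = -18*z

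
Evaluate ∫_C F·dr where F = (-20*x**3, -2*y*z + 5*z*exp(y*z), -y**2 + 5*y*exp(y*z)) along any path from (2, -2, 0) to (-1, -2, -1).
5*exp(2) + 74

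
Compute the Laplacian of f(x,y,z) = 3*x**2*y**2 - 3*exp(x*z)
-3*x**2*exp(x*z) + 6*x**2 + 6*y**2 - 3*z**2*exp(x*z)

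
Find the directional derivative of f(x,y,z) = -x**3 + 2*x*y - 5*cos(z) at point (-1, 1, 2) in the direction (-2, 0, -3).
sqrt(13)*(2 - 15*sin(2))/13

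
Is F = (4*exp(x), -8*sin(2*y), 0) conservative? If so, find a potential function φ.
Yes, F is conservative. φ = 4*exp(x) + 4*cos(2*y)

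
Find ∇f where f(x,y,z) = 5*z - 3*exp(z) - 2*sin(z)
(0, 0, -3*exp(z) - 2*cos(z) + 5)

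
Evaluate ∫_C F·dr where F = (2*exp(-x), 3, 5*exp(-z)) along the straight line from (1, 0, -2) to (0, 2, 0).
-1 + 2*exp(-1) + 5*exp(2)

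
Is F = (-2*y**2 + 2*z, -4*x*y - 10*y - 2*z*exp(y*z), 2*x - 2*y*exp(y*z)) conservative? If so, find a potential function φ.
Yes, F is conservative. φ = -2*x*y**2 + 2*x*z - 5*y**2 - 2*exp(y*z)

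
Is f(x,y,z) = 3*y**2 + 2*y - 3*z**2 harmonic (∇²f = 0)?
Yes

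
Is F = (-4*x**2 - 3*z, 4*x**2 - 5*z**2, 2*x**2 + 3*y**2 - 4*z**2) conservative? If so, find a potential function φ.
No, ∇×F = (6*y + 10*z, -4*x - 3, 8*x) ≠ 0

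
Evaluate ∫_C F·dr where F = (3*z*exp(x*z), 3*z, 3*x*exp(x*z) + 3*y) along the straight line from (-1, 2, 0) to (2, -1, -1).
3*exp(-2)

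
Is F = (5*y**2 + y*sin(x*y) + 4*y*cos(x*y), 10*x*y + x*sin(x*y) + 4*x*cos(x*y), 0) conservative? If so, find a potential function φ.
Yes, F is conservative. φ = 5*x*y**2 + 4*sin(x*y) - cos(x*y)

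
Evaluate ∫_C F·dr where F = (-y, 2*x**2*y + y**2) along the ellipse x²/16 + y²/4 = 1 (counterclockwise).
8*pi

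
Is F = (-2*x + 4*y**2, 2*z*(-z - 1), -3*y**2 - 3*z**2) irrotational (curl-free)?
No, ∇×F = (-6*y + 4*z + 2, 0, -8*y)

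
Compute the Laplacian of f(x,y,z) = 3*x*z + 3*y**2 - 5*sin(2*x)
20*sin(2*x) + 6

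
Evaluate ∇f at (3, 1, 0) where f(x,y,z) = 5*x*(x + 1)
(35, 0, 0)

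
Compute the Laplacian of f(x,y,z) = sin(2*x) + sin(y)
-4*sin(2*x) - sin(y)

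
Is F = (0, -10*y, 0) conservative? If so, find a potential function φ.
Yes, F is conservative. φ = -5*y**2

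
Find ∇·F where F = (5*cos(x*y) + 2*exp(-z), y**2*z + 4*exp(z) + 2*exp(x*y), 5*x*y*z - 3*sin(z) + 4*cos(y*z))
5*x*y + 2*x*exp(x*y) + 2*y*z - 5*y*sin(x*y) - 4*y*sin(y*z) - 3*cos(z)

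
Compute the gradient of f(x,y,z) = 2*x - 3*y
(2, -3, 0)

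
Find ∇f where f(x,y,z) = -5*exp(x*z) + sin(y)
(-5*z*exp(x*z), cos(y), -5*x*exp(x*z))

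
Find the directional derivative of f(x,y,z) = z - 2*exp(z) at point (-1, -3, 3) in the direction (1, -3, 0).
0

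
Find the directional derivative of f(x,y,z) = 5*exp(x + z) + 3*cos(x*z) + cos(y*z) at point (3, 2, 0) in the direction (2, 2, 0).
5*sqrt(2)*exp(3)/2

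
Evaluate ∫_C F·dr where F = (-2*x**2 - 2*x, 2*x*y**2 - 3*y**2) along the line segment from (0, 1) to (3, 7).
117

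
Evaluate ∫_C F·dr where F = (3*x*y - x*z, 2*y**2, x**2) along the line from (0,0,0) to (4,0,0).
0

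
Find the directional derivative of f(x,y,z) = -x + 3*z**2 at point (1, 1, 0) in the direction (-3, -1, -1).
3*sqrt(11)/11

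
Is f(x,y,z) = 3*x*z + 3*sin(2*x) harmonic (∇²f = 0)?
No, ∇²f = -12*sin(2*x)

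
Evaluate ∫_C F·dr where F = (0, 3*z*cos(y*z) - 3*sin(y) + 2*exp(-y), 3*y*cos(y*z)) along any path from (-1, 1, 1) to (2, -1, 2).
-2*E - 3*sin(2) - 3*sin(1) + 2*exp(-1)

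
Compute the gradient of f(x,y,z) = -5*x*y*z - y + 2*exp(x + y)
(-5*y*z + 2*exp(x + y), -5*x*z + 2*exp(x + y) - 1, -5*x*y)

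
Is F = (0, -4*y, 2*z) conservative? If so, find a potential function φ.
Yes, F is conservative. φ = -2*y**2 + z**2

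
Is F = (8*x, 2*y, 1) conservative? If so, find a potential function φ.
Yes, F is conservative. φ = 4*x**2 + y**2 + z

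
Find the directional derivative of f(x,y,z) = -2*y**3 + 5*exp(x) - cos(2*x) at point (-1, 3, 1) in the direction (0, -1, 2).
54*sqrt(5)/5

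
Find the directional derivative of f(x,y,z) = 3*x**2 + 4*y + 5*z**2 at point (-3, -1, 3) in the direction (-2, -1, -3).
-29*sqrt(14)/7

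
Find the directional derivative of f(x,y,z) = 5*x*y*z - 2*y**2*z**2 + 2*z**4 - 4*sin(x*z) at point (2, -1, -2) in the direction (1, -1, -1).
16*sqrt(3)*(cos(4) + 5)/3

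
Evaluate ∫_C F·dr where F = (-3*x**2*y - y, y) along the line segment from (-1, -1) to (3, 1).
-16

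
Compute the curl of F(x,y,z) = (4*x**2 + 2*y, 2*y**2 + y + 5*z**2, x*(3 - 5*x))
(-10*z, 10*x - 3, -2)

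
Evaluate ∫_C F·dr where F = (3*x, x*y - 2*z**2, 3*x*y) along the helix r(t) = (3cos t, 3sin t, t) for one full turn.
-24*pi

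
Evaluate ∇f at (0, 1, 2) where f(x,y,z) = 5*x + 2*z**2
(5, 0, 8)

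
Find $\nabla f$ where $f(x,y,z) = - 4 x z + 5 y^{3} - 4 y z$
(-4*z, 15*y**2 - 4*z, -4*x - 4*y)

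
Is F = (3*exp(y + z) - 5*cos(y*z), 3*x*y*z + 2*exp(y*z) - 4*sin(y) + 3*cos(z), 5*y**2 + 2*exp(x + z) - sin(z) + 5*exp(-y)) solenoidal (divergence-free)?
No, ∇·F = 3*x*z + 2*z*exp(y*z) + 2*exp(x + z) - 4*cos(y) - cos(z)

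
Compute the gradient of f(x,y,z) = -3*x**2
(-6*x, 0, 0)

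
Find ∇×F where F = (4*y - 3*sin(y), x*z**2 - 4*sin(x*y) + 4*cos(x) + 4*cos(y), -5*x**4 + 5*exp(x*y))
(x*(-2*z + 5*exp(x*y)), 20*x**3 - 5*y*exp(x*y), -4*y*cos(x*y) + z**2 - 4*sin(x) + 3*cos(y) - 4)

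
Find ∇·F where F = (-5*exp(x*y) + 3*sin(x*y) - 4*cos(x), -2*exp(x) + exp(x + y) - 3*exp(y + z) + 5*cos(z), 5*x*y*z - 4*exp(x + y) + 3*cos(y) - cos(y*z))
5*x*y - 5*y*exp(x*y) + y*sin(y*z) + 3*y*cos(x*y) + exp(x + y) - 3*exp(y + z) + 4*sin(x)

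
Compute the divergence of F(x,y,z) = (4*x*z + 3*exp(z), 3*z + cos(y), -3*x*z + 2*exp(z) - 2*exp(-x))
-3*x + 4*z + 2*exp(z) - sin(y)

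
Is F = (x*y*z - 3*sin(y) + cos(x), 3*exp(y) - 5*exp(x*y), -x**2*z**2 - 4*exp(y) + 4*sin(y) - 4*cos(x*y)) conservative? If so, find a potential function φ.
No, ∇×F = (4*x*sin(x*y) - 4*exp(y) + 4*cos(y), x*y + 2*x*z**2 - 4*y*sin(x*y), -x*z - 5*y*exp(x*y) + 3*cos(y)) ≠ 0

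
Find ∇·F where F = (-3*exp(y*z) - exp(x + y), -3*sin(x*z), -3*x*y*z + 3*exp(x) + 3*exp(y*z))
-3*x*y + 3*y*exp(y*z) - exp(x + y)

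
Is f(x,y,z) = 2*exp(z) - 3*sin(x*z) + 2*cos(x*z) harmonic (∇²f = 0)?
No, ∇²f = 3*x**2*sin(x*z) - 2*x**2*cos(x*z) + z**2*(3*sin(x*z) - 2*cos(x*z)) + 2*exp(z)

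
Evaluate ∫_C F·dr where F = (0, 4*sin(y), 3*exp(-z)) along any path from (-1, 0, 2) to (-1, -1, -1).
-3*E - 4*cos(1) + 3*exp(-2) + 4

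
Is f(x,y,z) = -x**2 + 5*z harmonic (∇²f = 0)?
No, ∇²f = -2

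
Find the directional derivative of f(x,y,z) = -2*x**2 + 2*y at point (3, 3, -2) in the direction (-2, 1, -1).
13*sqrt(6)/3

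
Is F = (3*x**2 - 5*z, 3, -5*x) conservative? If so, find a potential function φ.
Yes, F is conservative. φ = x**3 - 5*x*z + 3*y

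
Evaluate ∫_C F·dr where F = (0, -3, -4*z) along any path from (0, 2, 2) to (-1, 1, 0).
11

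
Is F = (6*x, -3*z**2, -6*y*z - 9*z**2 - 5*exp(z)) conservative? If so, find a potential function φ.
Yes, F is conservative. φ = 3*x**2 - 3*y*z**2 - 3*z**3 - 5*exp(z)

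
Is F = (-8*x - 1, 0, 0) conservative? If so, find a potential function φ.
Yes, F is conservative. φ = x*(-4*x - 1)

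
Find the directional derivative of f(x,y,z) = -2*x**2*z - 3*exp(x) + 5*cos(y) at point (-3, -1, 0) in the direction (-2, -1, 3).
sqrt(14)*(-(5*sin(1) + 54)*exp(3) + 6)*exp(-3)/14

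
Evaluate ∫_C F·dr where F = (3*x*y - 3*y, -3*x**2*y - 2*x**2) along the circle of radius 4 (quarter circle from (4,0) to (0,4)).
-1024/3 + 12*pi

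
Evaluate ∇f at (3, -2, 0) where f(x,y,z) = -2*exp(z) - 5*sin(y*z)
(0, 0, 8)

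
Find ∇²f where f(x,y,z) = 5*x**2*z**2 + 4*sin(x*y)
-4*x**2*sin(x*y) + 10*x**2 - 4*y**2*sin(x*y) + 10*z**2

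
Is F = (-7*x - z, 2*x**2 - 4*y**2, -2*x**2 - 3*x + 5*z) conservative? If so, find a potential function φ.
No, ∇×F = (0, 4*x + 2, 4*x) ≠ 0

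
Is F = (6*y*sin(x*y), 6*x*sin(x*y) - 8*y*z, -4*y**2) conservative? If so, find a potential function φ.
Yes, F is conservative. φ = -4*y**2*z - 6*cos(x*y)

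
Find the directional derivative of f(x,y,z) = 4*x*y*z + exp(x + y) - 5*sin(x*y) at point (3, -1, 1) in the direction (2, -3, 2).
sqrt(17)*(-68 + 55*cos(3) - exp(2))/17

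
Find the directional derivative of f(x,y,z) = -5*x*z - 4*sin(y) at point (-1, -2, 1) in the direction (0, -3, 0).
4*cos(2)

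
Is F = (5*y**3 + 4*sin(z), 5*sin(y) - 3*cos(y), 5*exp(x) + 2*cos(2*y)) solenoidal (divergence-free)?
No, ∇·F = 3*sin(y) + 5*cos(y)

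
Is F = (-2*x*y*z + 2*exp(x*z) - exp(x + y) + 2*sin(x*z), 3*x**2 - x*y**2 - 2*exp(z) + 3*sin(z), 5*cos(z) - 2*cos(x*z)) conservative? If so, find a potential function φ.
No, ∇×F = (2*exp(z) - 3*cos(z), -2*x*y + 2*x*exp(x*z) + 2*x*cos(x*z) - 2*z*sin(x*z), 2*x*z + 6*x - y**2 + exp(x + y)) ≠ 0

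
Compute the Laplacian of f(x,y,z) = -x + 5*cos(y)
-5*cos(y)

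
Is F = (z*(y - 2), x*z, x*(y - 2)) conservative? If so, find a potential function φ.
Yes, F is conservative. φ = x*z*(y - 2)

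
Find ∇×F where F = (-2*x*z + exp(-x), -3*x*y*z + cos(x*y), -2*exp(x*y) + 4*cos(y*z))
(3*x*y - 2*x*exp(x*y) - 4*z*sin(y*z), -2*x + 2*y*exp(x*y), -y*(3*z + sin(x*y)))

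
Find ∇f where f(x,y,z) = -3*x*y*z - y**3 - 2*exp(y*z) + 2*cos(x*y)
(-y*(3*z + 2*sin(x*y)), -3*x*z - 2*x*sin(x*y) - 3*y**2 - 2*z*exp(y*z), y*(-3*x - 2*exp(y*z)))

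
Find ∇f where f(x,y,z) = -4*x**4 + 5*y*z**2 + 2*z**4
(-16*x**3, 5*z**2, 10*y*z + 8*z**3)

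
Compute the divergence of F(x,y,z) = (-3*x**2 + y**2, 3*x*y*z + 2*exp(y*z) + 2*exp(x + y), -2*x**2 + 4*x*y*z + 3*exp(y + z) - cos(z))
4*x*y + 3*x*z - 6*x + 2*z*exp(y*z) + 2*exp(x + y) + 3*exp(y + z) + sin(z)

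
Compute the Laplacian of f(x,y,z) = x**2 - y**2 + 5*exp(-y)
5*exp(-y)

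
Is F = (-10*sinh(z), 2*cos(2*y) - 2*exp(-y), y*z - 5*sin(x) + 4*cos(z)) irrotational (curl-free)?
No, ∇×F = (z, 5*cos(x) - 10*cosh(z), 0)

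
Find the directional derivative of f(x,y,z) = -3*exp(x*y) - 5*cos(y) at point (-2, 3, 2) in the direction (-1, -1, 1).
sqrt(3)*(-5*exp(6)*sin(3) + 3)*exp(-6)/3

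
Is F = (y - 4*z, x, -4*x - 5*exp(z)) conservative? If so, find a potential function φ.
Yes, F is conservative. φ = x*y - 4*x*z - 5*exp(z)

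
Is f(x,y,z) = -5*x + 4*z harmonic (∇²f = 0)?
Yes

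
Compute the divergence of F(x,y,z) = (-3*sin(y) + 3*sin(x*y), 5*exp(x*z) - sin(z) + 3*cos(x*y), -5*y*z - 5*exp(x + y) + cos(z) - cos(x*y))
-3*x*sin(x*y) + 3*y*cos(x*y) - 5*y - sin(z)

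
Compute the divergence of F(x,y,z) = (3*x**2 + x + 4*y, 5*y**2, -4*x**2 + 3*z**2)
6*x + 10*y + 6*z + 1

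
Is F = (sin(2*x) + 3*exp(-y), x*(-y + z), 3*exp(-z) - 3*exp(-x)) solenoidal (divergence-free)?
No, ∇·F = -x + 2*cos(2*x) - 3*exp(-z)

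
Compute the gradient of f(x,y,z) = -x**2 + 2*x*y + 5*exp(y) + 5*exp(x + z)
(-2*x + 2*y + 5*exp(x + z), 2*x + 5*exp(y), 5*exp(x + z))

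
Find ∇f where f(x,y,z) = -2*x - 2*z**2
(-2, 0, -4*z)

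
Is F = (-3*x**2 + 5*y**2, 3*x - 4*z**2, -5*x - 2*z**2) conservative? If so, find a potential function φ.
No, ∇×F = (8*z, 5, 3 - 10*y) ≠ 0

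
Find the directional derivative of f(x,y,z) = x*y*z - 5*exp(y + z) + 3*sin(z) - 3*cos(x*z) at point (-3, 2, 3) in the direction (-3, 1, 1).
sqrt(11)*(-10*exp(5) - 33 + 3*cos(3) + 36*sin(9))/11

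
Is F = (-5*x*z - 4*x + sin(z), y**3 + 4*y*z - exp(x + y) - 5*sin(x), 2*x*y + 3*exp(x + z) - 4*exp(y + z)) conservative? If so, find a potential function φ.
No, ∇×F = (2*x - 4*y - 4*exp(y + z), -5*x - 2*y - 3*exp(x + z) + cos(z), -exp(x + y) - 5*cos(x)) ≠ 0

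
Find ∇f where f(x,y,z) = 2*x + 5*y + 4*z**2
(2, 5, 8*z)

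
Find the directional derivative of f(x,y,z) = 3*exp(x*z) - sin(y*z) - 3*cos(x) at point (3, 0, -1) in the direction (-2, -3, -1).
-3*sqrt(14)*(1 + 2*exp(3)*sin(3) + exp(3))*exp(-3)/14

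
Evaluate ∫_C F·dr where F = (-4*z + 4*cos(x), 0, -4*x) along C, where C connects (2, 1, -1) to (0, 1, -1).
-8 - 4*sin(2)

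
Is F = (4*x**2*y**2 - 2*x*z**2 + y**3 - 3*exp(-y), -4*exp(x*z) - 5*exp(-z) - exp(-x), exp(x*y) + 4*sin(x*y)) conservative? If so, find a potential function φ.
No, ∇×F = ((x*(exp(x*y) + 4*exp(x*z) + 4*cos(x*y))*exp(z) - 5)*exp(-z), -4*x*z - y*exp(x*y) - 4*y*cos(x*y), -8*x**2*y - 3*y**2 - 4*z*exp(x*z) - 3*exp(-y) + exp(-x)) ≠ 0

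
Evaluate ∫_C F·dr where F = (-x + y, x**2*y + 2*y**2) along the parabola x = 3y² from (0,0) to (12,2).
136/3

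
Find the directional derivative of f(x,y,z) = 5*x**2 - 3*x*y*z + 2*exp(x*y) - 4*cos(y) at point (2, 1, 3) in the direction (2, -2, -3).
4*sqrt(17)*(-exp(2) - 2*sin(1) + 19)/17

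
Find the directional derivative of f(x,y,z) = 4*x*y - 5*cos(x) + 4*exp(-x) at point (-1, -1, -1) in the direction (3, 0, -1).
-3*sqrt(10)*(4 + 5*sin(1) + 4*E)/10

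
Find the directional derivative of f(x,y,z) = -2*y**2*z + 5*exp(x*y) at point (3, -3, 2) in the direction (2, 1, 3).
15*sqrt(14)*(-2*exp(9) - 1)*exp(-9)/14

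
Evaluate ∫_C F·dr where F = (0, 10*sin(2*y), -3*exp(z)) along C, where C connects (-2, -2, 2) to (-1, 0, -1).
-5 + 5*cos(4) - 3*exp(-1) + 3*exp(2)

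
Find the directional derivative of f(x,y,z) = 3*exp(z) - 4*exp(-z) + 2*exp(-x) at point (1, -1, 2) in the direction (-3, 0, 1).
sqrt(10)*(4 + 6*E + 3*exp(4))*exp(-2)/10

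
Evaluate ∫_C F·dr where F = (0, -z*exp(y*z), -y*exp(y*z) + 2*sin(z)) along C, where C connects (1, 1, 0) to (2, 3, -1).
-2*cos(1) - exp(-3) + 3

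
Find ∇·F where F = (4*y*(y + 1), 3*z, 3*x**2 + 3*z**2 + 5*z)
6*z + 5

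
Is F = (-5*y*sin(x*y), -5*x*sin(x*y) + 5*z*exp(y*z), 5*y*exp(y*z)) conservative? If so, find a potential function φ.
Yes, F is conservative. φ = 5*exp(y*z) + 5*cos(x*y)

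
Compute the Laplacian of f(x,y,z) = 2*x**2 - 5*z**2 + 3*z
-6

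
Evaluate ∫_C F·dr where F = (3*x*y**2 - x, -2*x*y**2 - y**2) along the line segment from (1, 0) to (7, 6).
300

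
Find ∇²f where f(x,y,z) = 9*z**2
18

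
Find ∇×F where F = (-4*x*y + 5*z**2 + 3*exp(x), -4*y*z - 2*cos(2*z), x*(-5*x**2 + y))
(x + 4*y - 4*sin(2*z), 15*x**2 - y + 10*z, 4*x)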